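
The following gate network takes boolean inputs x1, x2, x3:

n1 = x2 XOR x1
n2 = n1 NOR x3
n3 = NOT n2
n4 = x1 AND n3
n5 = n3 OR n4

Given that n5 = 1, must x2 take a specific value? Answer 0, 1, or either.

either

Both values of x2 occur among assignments with n5 = 1:
  x2=0: x1=0, x2=0, x3=1
  x2=1: x1=0, x2=1, x3=0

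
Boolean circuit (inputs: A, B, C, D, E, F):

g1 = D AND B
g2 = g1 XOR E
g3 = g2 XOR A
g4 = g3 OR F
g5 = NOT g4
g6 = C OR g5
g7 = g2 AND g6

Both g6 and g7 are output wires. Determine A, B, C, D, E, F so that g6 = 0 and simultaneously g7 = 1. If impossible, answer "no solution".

Across all 64 input combinations, none give both g6 = 0 and g7 = 1.

no solution exists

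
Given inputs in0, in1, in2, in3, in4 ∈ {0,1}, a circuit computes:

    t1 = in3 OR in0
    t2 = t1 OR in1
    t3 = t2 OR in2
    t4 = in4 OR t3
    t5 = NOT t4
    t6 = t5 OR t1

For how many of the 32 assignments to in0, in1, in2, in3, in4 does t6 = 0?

t6 = t5 OR t1 must be 0, so both t5 = 0 and t1 = 0.
t5 = NOT t4 must be 0, so t4 = 1.
t1 = in3 OR in0 must be 0, so both in3 = 0 and in0 = 0.
Enumerating the 32 input combinations, 7 give t6 = 0 and 25 give t6 = 1.

7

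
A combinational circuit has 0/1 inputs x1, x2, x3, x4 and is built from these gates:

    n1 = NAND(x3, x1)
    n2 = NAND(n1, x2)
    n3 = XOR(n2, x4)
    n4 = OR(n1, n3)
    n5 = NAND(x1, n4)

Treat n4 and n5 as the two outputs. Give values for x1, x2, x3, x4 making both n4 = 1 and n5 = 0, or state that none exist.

x1=1, x2=1, x3=0, x4=0

Check with x1=1, x2=1, x3=0, x4=0:
n1 = NAND(x3, x1) = NAND(0, 1) = 1
n2 = NAND(n1, x2) = NAND(1, 1) = 0
n3 = XOR(n2, x4) = XOR(0, 0) = 0
n4 = OR(n1, n3) = OR(1, 0) = 1
n5 = NAND(x1, n4) = NAND(1, 1) = 0
So n4 = 1 and n5 = 0.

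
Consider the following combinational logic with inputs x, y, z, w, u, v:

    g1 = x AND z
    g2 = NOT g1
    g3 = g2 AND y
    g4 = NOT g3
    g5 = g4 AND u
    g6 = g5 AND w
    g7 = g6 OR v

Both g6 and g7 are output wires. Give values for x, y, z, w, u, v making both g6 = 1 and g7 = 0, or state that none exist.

no solution exists

Across all 64 input combinations, none give both g6 = 1 and g7 = 0.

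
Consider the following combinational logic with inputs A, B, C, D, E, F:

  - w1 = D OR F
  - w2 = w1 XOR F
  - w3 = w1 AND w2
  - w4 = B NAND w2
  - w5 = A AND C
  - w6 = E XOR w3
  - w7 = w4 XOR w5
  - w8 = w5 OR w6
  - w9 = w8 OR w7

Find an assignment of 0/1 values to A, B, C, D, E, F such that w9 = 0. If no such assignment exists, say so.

A=1 B=1 C=0 D=1 E=1 F=0

w9 = w8 OR w7 must be 0, so both w8 = 0 and w7 = 0.
w8 = w5 OR w6 must be 0, so both w5 = 0 and w6 = 0.
Check with A=1 B=1 C=0 D=1 E=1 F=0:
w1 = D OR F = 1 OR 0 = 1
w2 = w1 XOR F = 1 XOR 0 = 1
w3 = w1 AND w2 = 1 AND 1 = 1
w4 = B NAND w2 = 1 NAND 1 = 0
w5 = A AND C = 1 AND 0 = 0
w6 = E XOR w3 = 1 XOR 1 = 0
w7 = w4 XOR w5 = 0 XOR 0 = 0
w8 = w5 OR w6 = 0 OR 0 = 0
w9 = w8 OR w7 = 0 OR 0 = 0
So w9 = 0 as required.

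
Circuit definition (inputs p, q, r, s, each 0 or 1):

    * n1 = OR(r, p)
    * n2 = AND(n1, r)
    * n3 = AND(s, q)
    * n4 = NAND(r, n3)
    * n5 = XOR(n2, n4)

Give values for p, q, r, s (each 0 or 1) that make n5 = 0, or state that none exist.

p=1, q=0, r=1, s=1

n5 = XOR(n2, n4) must be 0, so n2 and n4 are equal.
Check with p=1, q=0, r=1, s=1:
n1 = OR(r, p) = OR(1, 1) = 1
n2 = AND(n1, r) = AND(1, 1) = 1
n3 = AND(s, q) = AND(1, 0) = 0
n4 = NAND(r, n3) = NAND(1, 0) = 1
n5 = XOR(n2, n4) = XOR(1, 1) = 0
So n5 = 0 as required.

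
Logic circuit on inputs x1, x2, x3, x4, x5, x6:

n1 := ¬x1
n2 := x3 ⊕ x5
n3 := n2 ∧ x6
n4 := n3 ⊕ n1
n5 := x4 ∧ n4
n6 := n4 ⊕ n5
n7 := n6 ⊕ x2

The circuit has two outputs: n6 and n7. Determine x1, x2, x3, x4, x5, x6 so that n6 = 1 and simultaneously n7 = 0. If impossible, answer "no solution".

x1=0, x2=1, x3=0, x4=0, x5=0, x6=0

Check with x1=0, x2=1, x3=0, x4=0, x5=0, x6=0:
n1 = ¬x1 = ¬0 = 1
n2 = x3 ⊕ x5 = 0 ⊕ 0 = 0
n3 = n2 ∧ x6 = 0 ∧ 0 = 0
n4 = n3 ⊕ n1 = 0 ⊕ 1 = 1
n5 = x4 ∧ n4 = 0 ∧ 1 = 0
n6 = n4 ⊕ n5 = 1 ⊕ 0 = 1
n7 = n6 ⊕ x2 = 1 ⊕ 1 = 0
So n6 = 1 and n7 = 0.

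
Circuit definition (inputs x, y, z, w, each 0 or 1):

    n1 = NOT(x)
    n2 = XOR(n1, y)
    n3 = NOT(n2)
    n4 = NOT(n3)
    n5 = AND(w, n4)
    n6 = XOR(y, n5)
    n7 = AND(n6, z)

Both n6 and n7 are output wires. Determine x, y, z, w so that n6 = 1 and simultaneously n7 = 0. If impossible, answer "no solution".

x=1, y=1, z=0, w=0

Check with x=1, y=1, z=0, w=0:
n1 = NOT(x) = NOT 1 = 0
n2 = XOR(n1, y) = XOR(0, 1) = 1
n3 = NOT(n2) = NOT 1 = 0
n4 = NOT(n3) = NOT 0 = 1
n5 = AND(w, n4) = AND(0, 1) = 0
n6 = XOR(y, n5) = XOR(1, 0) = 1
n7 = AND(n6, z) = AND(1, 0) = 0
So n6 = 1 and n7 = 0.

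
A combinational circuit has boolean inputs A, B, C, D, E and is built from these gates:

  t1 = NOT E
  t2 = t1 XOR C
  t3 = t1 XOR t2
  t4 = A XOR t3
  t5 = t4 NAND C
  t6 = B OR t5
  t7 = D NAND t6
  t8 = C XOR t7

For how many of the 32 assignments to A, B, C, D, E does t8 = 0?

18

t8 = C XOR t7 must be 0, so C and t7 are equal.
Enumerating the 32 input combinations, 18 give t8 = 0 and 14 give t8 = 1.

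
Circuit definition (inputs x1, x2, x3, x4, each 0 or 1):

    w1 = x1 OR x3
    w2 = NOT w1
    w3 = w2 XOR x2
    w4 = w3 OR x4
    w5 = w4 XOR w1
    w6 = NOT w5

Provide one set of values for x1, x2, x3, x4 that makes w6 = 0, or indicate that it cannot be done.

x1=1 x2=0 x3=0 x4=0

w6 = NOT w5 must be 0, so w5 = 1.
w5 = w4 XOR w1 must be 1, so w4 and w1 differ.
Check with x1=1 x2=0 x3=0 x4=0:
w1 = x1 OR x3 = 1 OR 0 = 1
w2 = NOT w1 = NOT 1 = 0
w3 = w2 XOR x2 = 0 XOR 0 = 0
w4 = w3 OR x4 = 0 OR 0 = 0
w5 = w4 XOR w1 = 0 XOR 1 = 1
w6 = NOT w5 = NOT 1 = 0
So w6 = 0 as required.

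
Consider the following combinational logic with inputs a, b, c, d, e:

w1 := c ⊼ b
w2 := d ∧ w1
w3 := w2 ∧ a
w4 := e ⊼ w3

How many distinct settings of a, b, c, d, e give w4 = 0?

3

w4 = e ⊼ w3 must be 0, so both e = 1 and w3 = 1.
w3 = w2 ∧ a must be 1, so both w2 = 1 and a = 1.
w2 = d ∧ w1 must be 1, so both d = 1 and w1 = 1.
Enumerating the 32 input combinations, 3 give w4 = 0 and 29 give w4 = 1.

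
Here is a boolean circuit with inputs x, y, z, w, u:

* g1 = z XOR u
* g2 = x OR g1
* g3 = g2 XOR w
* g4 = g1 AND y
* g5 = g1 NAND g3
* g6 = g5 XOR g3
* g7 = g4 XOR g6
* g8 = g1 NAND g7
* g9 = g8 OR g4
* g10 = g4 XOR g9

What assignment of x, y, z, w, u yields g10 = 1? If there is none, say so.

x=0, y=1, z=1, w=1, u=1

g10 = g4 XOR g9 must be 1, so g4 and g9 differ.
Check with x=0, y=1, z=1, w=1, u=1:
g1 = z XOR u = 1 XOR 1 = 0
g2 = x OR g1 = 0 OR 0 = 0
g3 = g2 XOR w = 0 XOR 1 = 1
g4 = g1 AND y = 0 AND 1 = 0
g5 = g1 NAND g3 = 0 NAND 1 = 1
g6 = g5 XOR g3 = 1 XOR 1 = 0
g7 = g4 XOR g6 = 0 XOR 0 = 0
g8 = g1 NAND g7 = 0 NAND 0 = 1
g9 = g8 OR g4 = 1 OR 0 = 1
g10 = g4 XOR g9 = 0 XOR 1 = 1
So g10 = 1 as required.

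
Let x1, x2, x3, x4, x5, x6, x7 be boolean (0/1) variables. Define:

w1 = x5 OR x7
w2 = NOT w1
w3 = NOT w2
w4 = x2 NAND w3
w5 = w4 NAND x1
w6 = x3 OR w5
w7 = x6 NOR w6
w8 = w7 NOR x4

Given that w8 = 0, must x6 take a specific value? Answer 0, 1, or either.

Both values of x6 occur among assignments with w8 = 0:
  x6=0: x1=0, x2=0, x3=0, x4=1, x5=0, x6=0, x7=0
  x6=1: x1=0, x2=0, x3=0, x4=1, x5=0, x6=1, x7=0

either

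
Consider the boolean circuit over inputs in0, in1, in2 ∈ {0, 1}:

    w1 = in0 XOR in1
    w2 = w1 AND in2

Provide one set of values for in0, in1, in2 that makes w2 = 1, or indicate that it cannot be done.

w2 = w1 AND in2 must be 1, so both w1 = 1 and in2 = 1.
w1 = in0 XOR in1 must be 1, so in0 and in1 differ.
Check with in0=1 in1=0 in2=1:
w1 = in0 XOR in1 = 1 XOR 0 = 1
w2 = w1 AND in2 = 1 AND 1 = 1
So w2 = 1 as required.

in0=1 in1=0 in2=1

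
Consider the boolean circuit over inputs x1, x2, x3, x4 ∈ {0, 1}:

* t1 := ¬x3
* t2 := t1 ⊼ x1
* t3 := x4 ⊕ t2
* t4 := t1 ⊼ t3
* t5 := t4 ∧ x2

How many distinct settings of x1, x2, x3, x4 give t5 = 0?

t5 = t4 ∧ x2 must be 0, so at least one of t4, x2 is 0.
Enumerating the 16 input combinations, 10 give t5 = 0 and 6 give t5 = 1.

10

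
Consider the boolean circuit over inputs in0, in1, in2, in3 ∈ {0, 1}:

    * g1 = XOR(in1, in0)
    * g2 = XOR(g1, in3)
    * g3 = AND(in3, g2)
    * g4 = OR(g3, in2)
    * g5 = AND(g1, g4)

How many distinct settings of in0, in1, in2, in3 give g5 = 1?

g5 = AND(g1, g4) must be 1, so both g1 = 1 and g4 = 1.
g1 = XOR(in1, in0) must be 1, so in1 and in0 differ.
g4 = OR(g3, in2) must be 1, so at least one of g3, in2 is 1.
Satisfying assignments:
  in0=0, in1=1, in2=1, in3=0
  in0=0, in1=1, in2=1, in3=1
  in0=1, in1=0, in2=1, in3=0
  in0=1, in1=0, in2=1, in3=1

4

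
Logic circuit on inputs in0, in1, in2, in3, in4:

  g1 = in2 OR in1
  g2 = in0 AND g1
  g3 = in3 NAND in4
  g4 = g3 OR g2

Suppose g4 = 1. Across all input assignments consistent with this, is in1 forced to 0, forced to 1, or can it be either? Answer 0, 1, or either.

Both values of in1 occur among assignments with g4 = 1:
  in1=0: in0=0, in1=0, in2=0, in3=0, in4=0
  in1=1: in0=0, in1=1, in2=0, in3=0, in4=0

either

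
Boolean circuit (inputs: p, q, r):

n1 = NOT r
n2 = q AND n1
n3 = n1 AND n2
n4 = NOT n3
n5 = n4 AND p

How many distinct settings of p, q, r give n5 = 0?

n5 = n4 AND p must be 0, so at least one of n4, p is 0.
Satisfying assignments:
  p=0, q=0, r=0
  p=0, q=0, r=1
  p=0, q=1, r=0
  p=0, q=1, r=1
  p=1, q=1, r=0

5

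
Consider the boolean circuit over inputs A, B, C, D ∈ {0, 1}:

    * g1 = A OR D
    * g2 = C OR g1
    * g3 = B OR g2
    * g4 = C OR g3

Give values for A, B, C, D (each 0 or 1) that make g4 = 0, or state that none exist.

g4 = C OR g3 must be 0, so both C = 0 and g3 = 0.
Check with A=0, B=0, C=0, D=0:
g1 = A OR D = 0 OR 0 = 0
g2 = C OR g1 = 0 OR 0 = 0
g3 = B OR g2 = 0 OR 0 = 0
g4 = C OR g3 = 0 OR 0 = 0
So g4 = 0 as required.

A=0, B=0, C=0, D=0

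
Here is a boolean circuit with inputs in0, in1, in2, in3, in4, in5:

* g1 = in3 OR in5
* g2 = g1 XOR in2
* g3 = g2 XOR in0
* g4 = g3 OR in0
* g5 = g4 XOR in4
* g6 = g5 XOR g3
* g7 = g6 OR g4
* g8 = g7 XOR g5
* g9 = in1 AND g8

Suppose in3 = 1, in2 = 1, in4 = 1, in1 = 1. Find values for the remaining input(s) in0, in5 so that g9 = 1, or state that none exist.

g9 = in1 AND g8 must be 1, so both in1 = 1 and g8 = 1.
Check with in3 = 1, in2 = 1, in4 = 1, in1 = 1 and in0=1, in5=0:
g1 = in3 OR in5 = 1 OR 0 = 1
g2 = g1 XOR in2 = 1 XOR 1 = 0
g3 = g2 XOR in0 = 0 XOR 1 = 1
g4 = g3 OR in0 = 1 OR 1 = 1
g5 = g4 XOR in4 = 1 XOR 1 = 0
g6 = g5 XOR g3 = 0 XOR 1 = 1
g7 = g6 OR g4 = 1 OR 1 = 1
g8 = g7 XOR g5 = 1 XOR 0 = 1
g9 = in1 AND g8 = 1 AND 1 = 1
So g9 = 1.

in0=1 in5=0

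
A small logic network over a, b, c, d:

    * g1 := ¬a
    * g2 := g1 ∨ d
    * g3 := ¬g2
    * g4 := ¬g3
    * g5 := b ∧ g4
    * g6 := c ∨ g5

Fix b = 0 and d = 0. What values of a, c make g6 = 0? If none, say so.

g6 = c ∨ g5 must be 0, so both c = 0 and g5 = 0.
g5 = b ∧ g4 must be 0, so at least one of b, g4 is 0.
Check with b = 0 and d = 0 and a=1, c=0:
g1 = ¬a = ¬1 = 0
g2 = g1 ∨ d = 0 ∨ 0 = 0
g3 = ¬g2 = ¬0 = 1
g4 = ¬g3 = ¬1 = 0
g5 = b ∧ g4 = 0 ∧ 0 = 0
g6 = c ∨ g5 = 0 ∨ 0 = 0
So g6 = 0.

a=1, c=0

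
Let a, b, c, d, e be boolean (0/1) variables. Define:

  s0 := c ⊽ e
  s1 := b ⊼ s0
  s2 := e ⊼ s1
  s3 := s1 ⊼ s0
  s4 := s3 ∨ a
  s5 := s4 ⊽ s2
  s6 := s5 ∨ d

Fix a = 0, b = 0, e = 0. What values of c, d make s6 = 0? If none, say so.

c=0, d=0

Check with a = 0, b = 0, e = 0 and c=0, d=0:
s0 = c ⊽ e = 0 ⊽ 0 = 1
s1 = b ⊼ s0 = 0 ⊼ 1 = 1
s2 = e ⊼ s1 = 0 ⊼ 1 = 1
s3 = s1 ⊼ s0 = 1 ⊼ 1 = 0
s4 = s3 ∨ a = 0 ∨ 0 = 0
s5 = s4 ⊽ s2 = 0 ⊽ 1 = 0
s6 = s5 ∨ d = 0 ∨ 0 = 0
So s6 = 0.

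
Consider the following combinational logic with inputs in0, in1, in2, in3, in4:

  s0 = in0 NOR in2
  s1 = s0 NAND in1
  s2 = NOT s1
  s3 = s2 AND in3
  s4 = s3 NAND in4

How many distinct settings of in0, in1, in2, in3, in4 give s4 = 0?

s4 = s3 NAND in4 must be 0, so both s3 = 1 and in4 = 1.
s3 = s2 AND in3 must be 1, so both s2 = 1 and in3 = 1.
s2 = NOT s1 must be 1, so s1 = 0.
Satisfying assignments:
  in0=0, in1=1, in2=0, in3=1, in4=1

1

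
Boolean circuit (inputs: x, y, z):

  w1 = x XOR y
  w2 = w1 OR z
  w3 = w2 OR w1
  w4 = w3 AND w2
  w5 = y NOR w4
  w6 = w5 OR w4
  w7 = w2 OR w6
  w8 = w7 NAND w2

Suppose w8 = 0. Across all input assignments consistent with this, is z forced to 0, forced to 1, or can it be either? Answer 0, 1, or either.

Both values of z occur among assignments with w8 = 0:
  z=0: x=0, y=1, z=0
  z=1: x=0, y=0, z=1

either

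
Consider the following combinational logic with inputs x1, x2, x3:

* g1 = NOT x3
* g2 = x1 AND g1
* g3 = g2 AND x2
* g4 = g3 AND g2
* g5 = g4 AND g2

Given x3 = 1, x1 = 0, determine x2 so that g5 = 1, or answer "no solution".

With x3 = 1, x1 = 0 fixed, none of the 2 settings of x2 give g5 = 1.
For example, with x2=1:
g1 = NOT x3 = NOT 1 = 0
g2 = x1 AND g1 = 0 AND 0 = 0
g3 = g2 AND x2 = 0 AND 1 = 0
g4 = g3 AND g2 = 0 AND 0 = 0
g5 = g4 AND g2 = 0 AND 0 = 0
giving g5 = 0 ≠ 1.

no solution exists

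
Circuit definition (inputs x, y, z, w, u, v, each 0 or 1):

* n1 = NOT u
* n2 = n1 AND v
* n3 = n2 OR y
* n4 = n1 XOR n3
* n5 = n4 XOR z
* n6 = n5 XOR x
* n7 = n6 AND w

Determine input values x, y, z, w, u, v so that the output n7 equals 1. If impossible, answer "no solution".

x=0, y=1, z=0, w=1, u=1, v=1

n7 = n6 AND w must be 1, so both n6 = 1 and w = 1.
Check with x=0, y=1, z=0, w=1, u=1, v=1:
n1 = NOT u = NOT 1 = 0
n2 = n1 AND v = 0 AND 1 = 0
n3 = n2 OR y = 0 OR 1 = 1
n4 = n1 XOR n3 = 0 XOR 1 = 1
n5 = n4 XOR z = 1 XOR 0 = 1
n6 = n5 XOR x = 1 XOR 0 = 1
n7 = n6 AND w = 1 AND 1 = 1
So n7 = 1 as required.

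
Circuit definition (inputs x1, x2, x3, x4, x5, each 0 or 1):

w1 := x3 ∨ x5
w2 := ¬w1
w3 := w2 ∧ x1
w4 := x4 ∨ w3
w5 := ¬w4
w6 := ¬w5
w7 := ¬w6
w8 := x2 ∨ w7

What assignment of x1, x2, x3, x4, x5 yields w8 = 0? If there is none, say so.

Check with x1=0, x2=0, x3=1, x4=1, x5=1:
w1 = x3 ∨ x5 = 1 ∨ 1 = 1
w2 = ¬w1 = ¬1 = 0
w3 = w2 ∧ x1 = 0 ∧ 0 = 0
w4 = x4 ∨ w3 = 1 ∨ 0 = 1
w5 = ¬w4 = ¬1 = 0
w6 = ¬w5 = ¬0 = 1
w7 = ¬w6 = ¬1 = 0
w8 = x2 ∨ w7 = 0 ∨ 0 = 0
So w8 = 0 as required.

x1=0, x2=0, x3=1, x4=1, x5=1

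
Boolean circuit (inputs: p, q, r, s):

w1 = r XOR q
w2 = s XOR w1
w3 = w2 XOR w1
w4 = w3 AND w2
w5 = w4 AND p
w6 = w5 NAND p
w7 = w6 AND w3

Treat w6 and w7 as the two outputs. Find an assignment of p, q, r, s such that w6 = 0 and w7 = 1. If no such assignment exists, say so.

no solution exists

Across all 16 input combinations, none give both w6 = 0 and w7 = 1.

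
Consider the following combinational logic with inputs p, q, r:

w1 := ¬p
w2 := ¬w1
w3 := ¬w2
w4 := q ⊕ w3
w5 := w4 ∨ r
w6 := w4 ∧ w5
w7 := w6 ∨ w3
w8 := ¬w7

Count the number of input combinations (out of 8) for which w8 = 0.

6

w8 = ¬w7 must be 0, so w7 = 1.
w7 = w6 ∨ w3 must be 1, so at least one of w6, w3 is 1.
Enumerating the 8 input combinations, 6 give w8 = 0 and 2 give w8 = 1.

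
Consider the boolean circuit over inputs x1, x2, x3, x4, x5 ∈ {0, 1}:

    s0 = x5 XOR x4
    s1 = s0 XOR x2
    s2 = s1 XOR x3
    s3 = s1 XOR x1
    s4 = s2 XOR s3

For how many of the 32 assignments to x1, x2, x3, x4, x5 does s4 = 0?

16

s4 = s2 XOR s3 must be 0, so s2 and s3 are equal.
Enumerating the 32 input combinations, 16 give s4 = 0 and 16 give s4 = 1.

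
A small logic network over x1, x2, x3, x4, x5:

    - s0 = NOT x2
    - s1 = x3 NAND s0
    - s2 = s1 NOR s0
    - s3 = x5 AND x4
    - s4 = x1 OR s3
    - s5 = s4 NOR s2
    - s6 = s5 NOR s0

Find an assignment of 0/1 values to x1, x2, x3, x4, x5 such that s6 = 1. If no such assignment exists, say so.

s6 = s5 NOR s0 must be 1, so both s5 = 0 and s0 = 0.
s5 = s4 NOR s2 must be 0, so at least one of s4, s2 is 1.
Check with x1=0, x2=1, x3=1, x4=1, x5=1:
s0 = NOT x2 = NOT 1 = 0
s1 = x3 NAND s0 = 1 NAND 0 = 1
s2 = s1 NOR s0 = 1 NOR 0 = 0
s3 = x5 AND x4 = 1 AND 1 = 1
s4 = x1 OR s3 = 0 OR 1 = 1
s5 = s4 NOR s2 = 1 NOR 0 = 0
s6 = s5 NOR s0 = 0 NOR 0 = 1
So s6 = 1 as required.

x1=0, x2=1, x3=1, x4=1, x5=1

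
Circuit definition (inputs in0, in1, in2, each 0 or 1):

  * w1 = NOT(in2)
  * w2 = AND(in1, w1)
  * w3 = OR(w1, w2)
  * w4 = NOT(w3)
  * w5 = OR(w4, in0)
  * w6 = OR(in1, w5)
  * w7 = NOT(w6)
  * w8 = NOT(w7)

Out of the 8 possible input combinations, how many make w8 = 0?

1

w8 = NOT(w7) must be 0, so w7 = 1.
w7 = NOT(w6) must be 1, so w6 = 0.
w6 = OR(in1, w5) must be 0, so both in1 = 0 and w5 = 0.
Satisfying assignments:
  in0=0, in1=0, in2=0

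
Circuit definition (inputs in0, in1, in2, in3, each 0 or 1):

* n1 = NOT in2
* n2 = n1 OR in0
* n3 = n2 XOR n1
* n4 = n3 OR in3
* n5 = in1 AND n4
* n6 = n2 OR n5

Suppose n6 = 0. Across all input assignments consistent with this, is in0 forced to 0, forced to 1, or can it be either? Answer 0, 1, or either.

n6 = n2 OR n5 must be 0, so both n2 = 0 and n5 = 0.
n2 = n1 OR in0 must be 0, so both n1 = 0 and in0 = 0.
n5 = in1 AND n4 must be 0, so at least one of in1, n4 is 0.
Every assignment with n6 = 0 has in0 = 0; there are 3 such assignment(s).
  in0=0, in1=0, in2=1, in3=0
  in0=0, in1=0, in2=1, in3=1
  in0=0, in1=1, in2=1, in3=0

0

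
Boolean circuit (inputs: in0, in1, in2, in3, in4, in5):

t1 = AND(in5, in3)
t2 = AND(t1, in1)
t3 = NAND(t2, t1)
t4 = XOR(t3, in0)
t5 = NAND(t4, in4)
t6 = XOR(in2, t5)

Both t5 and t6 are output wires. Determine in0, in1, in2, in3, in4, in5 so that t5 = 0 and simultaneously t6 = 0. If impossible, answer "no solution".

in0=0 in1=1 in2=0 in3=0 in4=1 in5=0

Check with in0=0 in1=1 in2=0 in3=0 in4=1 in5=0:
t1 = AND(in5, in3) = AND(0, 0) = 0
t2 = AND(t1, in1) = AND(0, 1) = 0
t3 = NAND(t2, t1) = NAND(0, 0) = 1
t4 = XOR(t3, in0) = XOR(1, 0) = 1
t5 = NAND(t4, in4) = NAND(1, 1) = 0
t6 = XOR(in2, t5) = XOR(0, 0) = 0
So t5 = 0 and t6 = 0.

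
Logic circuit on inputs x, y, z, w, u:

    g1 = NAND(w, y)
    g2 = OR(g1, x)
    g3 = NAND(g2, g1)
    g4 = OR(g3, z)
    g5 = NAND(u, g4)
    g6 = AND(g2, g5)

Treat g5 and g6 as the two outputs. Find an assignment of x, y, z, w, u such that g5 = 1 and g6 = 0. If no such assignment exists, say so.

x=0 y=1 z=0 w=1 u=0

Check with x=0 y=1 z=0 w=1 u=0:
g1 = NAND(w, y) = NAND(1, 1) = 0
g2 = OR(g1, x) = OR(0, 0) = 0
g3 = NAND(g2, g1) = NAND(0, 0) = 1
g4 = OR(g3, z) = OR(1, 0) = 1
g5 = NAND(u, g4) = NAND(0, 1) = 1
g6 = AND(g2, g5) = AND(0, 1) = 0
So g5 = 1 and g6 = 0.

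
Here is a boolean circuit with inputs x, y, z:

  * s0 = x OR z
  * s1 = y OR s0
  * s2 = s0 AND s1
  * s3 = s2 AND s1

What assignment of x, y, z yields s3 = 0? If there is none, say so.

s3 = s2 AND s1 must be 0, so at least one of s2, s1 is 0.
Check with x=0, y=1, z=0:
s0 = x OR z = 0 OR 0 = 0
s1 = y OR s0 = 1 OR 0 = 1
s2 = s0 AND s1 = 0 AND 1 = 0
s3 = s2 AND s1 = 0 AND 1 = 0
So s3 = 0 as required.

x=0, y=1, z=0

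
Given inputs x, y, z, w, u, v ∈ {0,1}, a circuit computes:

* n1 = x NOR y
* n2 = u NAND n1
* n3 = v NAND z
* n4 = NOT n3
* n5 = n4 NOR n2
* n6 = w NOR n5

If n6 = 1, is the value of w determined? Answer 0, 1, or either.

0

n6 = w NOR n5 must be 1, so both w = 0 and n5 = 0.
Every assignment with n6 = 1 has w = 0; there are 29 such assignment(s).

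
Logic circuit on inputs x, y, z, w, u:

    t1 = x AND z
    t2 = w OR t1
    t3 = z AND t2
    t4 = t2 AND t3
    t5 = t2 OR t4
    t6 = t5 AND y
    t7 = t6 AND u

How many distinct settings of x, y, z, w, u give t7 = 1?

5

t7 = t6 AND u must be 1, so both t6 = 1 and u = 1.
t6 = t5 AND y must be 1, so both t5 = 1 and y = 1.
Satisfying assignments:
  x=0, y=1, z=0, w=1, u=1
  x=0, y=1, z=1, w=1, u=1
  x=1, y=1, z=0, w=1, u=1
  x=1, y=1, z=1, w=0, u=1
  x=1, y=1, z=1, w=1, u=1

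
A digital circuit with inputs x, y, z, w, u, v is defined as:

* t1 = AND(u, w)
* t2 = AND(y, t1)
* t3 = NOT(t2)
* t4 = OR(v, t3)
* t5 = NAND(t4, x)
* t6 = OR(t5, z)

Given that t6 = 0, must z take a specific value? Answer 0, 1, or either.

t6 = OR(t5, z) must be 0, so both t5 = 0 and z = 0.
t5 = NAND(t4, x) must be 0, so both t4 = 1 and x = 1.
Every assignment with t6 = 0 has z = 0; there are 15 such assignment(s).

0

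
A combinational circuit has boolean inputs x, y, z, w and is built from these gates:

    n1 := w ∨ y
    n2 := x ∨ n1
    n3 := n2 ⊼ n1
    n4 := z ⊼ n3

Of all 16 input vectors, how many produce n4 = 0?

2

n4 = z ⊼ n3 must be 0, so both z = 1 and n3 = 1.
n3 = n2 ⊼ n1 must be 1, so at least one of n2, n1 is 0.
Satisfying assignments:
  x=0, y=0, z=1, w=0
  x=1, y=0, z=1, w=0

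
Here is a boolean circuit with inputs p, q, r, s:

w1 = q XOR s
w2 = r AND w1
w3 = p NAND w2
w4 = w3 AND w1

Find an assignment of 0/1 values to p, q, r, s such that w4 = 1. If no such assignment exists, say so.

w4 = w3 AND w1 must be 1, so both w3 = 1 and w1 = 1.
Check with p=0 q=0 r=1 s=1:
w1 = q XOR s = 0 XOR 1 = 1
w2 = r AND w1 = 1 AND 1 = 1
w3 = p NAND w2 = 0 NAND 1 = 1
w4 = w3 AND w1 = 1 AND 1 = 1
So w4 = 1 as required.

p=0 q=0 r=1 s=1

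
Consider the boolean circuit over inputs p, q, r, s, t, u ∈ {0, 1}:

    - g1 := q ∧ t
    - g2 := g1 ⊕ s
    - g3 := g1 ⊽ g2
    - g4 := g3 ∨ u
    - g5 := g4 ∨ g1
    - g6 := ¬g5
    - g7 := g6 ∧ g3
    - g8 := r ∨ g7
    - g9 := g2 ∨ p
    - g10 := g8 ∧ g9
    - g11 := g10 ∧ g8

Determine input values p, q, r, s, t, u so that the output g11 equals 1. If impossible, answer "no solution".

p=0, q=1, r=1, s=1, t=0, u=0

g11 = g10 ∧ g8 must be 1, so both g10 = 1 and g8 = 1.
g10 = g8 ∧ g9 must be 1, so both g8 = 1 and g9 = 1.
g8 = r ∨ g7 must be 1, so at least one of r, g7 is 1.
Check with p=0, q=1, r=1, s=1, t=0, u=0:
g1 = q ∧ t = 1 ∧ 0 = 0
g2 = g1 ⊕ s = 0 ⊕ 1 = 1
g3 = g1 ⊽ g2 = 0 ⊽ 1 = 0
g4 = g3 ∨ u = 0 ∨ 0 = 0
g5 = g4 ∨ g1 = 0 ∨ 0 = 0
g6 = ¬g5 = ¬0 = 1
g7 = g6 ∧ g3 = 1 ∧ 0 = 0
g8 = r ∨ g7 = 1 ∨ 0 = 1
g9 = g2 ∨ p = 1 ∨ 0 = 1
g10 = g8 ∧ g9 = 1 ∧ 1 = 1
g11 = g10 ∧ g8 = 1 ∧ 1 = 1
So g11 = 1 as required.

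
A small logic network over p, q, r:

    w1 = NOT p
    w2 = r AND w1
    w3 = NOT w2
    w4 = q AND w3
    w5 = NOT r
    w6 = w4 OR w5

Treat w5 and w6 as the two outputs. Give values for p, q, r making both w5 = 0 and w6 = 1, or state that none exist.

Check with p=1 q=1 r=1:
w1 = NOT p = NOT 1 = 0
w2 = r AND w1 = 1 AND 0 = 0
w3 = NOT w2 = NOT 0 = 1
w4 = q AND w3 = 1 AND 1 = 1
w5 = NOT r = NOT 1 = 0
w6 = w4 OR w5 = 1 OR 0 = 1
So w5 = 0 and w6 = 1.

p=1 q=1 r=1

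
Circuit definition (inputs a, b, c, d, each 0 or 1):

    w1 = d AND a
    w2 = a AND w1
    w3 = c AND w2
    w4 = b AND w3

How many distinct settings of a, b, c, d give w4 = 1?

1

w4 = b AND w3 must be 1, so both b = 1 and w3 = 1.
w3 = c AND w2 must be 1, so both c = 1 and w2 = 1.
w2 = a AND w1 must be 1, so both a = 1 and w1 = 1.
Satisfying assignments:
  a=1, b=1, c=1, d=1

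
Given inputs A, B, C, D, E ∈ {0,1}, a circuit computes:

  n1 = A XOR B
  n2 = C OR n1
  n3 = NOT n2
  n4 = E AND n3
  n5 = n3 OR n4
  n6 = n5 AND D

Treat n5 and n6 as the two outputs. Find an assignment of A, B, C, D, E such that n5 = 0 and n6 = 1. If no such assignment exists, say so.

Across all 32 input combinations, none give both n5 = 0 and n6 = 1.

no solution exists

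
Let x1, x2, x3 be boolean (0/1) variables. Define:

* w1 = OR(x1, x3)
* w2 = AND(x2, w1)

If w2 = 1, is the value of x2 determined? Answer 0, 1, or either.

w2 = AND(x2, w1) must be 1, so both x2 = 1 and w1 = 1.
w1 = OR(x1, x3) must be 1, so at least one of x1, x3 is 1.
Every assignment with w2 = 1 has x2 = 1; there are 3 such assignment(s).
  x1=0, x2=1, x3=1
  x1=1, x2=1, x3=0
  x1=1, x2=1, x3=1

1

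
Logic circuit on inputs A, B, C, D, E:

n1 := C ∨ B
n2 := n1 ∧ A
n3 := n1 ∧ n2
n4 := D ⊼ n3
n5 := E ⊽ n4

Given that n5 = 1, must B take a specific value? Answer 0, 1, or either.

either

Both values of B occur among assignments with n5 = 1:
  B=0: A=1, B=0, C=1, D=1, E=0
  B=1: A=1, B=1, C=0, D=1, E=0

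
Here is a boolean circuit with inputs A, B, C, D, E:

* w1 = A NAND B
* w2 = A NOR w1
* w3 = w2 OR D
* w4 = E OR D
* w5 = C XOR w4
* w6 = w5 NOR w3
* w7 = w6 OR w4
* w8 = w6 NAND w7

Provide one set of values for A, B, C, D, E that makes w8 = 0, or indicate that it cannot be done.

A=1 B=0 C=0 D=0 E=0

Check with A=1 B=0 C=0 D=0 E=0:
w1 = A NAND B = 1 NAND 0 = 1
w2 = A NOR w1 = 1 NOR 1 = 0
w3 = w2 OR D = 0 OR 0 = 0
w4 = E OR D = 0 OR 0 = 0
w5 = C XOR w4 = 0 XOR 0 = 0
w6 = w5 NOR w3 = 0 NOR 0 = 1
w7 = w6 OR w4 = 1 OR 0 = 1
w8 = w6 NAND w7 = 1 NAND 1 = 0
So w8 = 0 as required.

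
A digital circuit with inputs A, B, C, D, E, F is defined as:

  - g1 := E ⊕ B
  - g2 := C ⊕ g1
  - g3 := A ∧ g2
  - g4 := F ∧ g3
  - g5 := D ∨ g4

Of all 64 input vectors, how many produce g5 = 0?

28

g5 = D ∨ g4 must be 0, so both D = 0 and g4 = 0.
g4 = F ∧ g3 must be 0, so at least one of F, g3 is 0.
Enumerating the 64 input combinations, 28 give g5 = 0 and 36 give g5 = 1.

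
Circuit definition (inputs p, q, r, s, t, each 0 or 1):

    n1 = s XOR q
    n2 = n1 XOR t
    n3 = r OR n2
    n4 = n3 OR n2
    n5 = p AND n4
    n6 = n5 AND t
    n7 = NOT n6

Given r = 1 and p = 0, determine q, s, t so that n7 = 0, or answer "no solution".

no solution exists

With r = 1 and p = 0 fixed, none of the 8 settings of q, s, t give n7 = 0.
For example, with q=0, s=0, t=0:
n1 = s XOR q = 0 XOR 0 = 0
n2 = n1 XOR t = 0 XOR 0 = 0
n3 = r OR n2 = 1 OR 0 = 1
n4 = n3 OR n2 = 1 OR 0 = 1
n5 = p AND n4 = 0 AND 1 = 0
n6 = n5 AND t = 0 AND 0 = 0
n7 = NOT n6 = NOT 0 = 1
giving n7 = 1 ≠ 0.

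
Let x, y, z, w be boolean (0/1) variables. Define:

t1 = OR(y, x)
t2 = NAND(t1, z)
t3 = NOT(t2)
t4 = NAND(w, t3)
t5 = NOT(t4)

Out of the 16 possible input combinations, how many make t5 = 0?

t5 = NOT(t4) must be 0, so t4 = 1.
t4 = NAND(w, t3) must be 1, so at least one of w, t3 is 0.
Enumerating the 16 input combinations, 13 give t5 = 0 and 3 give t5 = 1.

13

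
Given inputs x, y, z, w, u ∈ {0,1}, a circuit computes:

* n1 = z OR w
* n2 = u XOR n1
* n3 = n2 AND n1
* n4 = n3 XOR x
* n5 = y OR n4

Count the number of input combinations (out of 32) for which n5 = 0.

n5 = y OR n4 must be 0, so both y = 0 and n4 = 0.
Enumerating the 32 input combinations, 8 give n5 = 0 and 24 give n5 = 1.

8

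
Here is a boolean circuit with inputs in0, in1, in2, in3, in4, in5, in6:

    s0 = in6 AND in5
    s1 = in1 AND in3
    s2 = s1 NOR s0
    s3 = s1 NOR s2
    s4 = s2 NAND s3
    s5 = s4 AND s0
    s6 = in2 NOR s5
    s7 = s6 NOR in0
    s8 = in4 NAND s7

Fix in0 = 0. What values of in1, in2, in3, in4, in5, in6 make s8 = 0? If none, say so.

s8 = in4 NAND s7 must be 0, so both in4 = 1 and s7 = 1.
s7 = s6 NOR in0 must be 1, so both s6 = 0 and in0 = 0.
Check with in0 = 0 and in1=1, in2=0, in3=1, in4=1, in5=1, in6=1:
s0 = in6 AND in5 = 1 AND 1 = 1
s1 = in1 AND in3 = 1 AND 1 = 1
s2 = s1 NOR s0 = 1 NOR 1 = 0
s3 = s1 NOR s2 = 1 NOR 0 = 0
s4 = s2 NAND s3 = 0 NAND 0 = 1
s5 = s4 AND s0 = 1 AND 1 = 1
s6 = in2 NOR s5 = 0 NOR 1 = 0
s7 = s6 NOR in0 = 0 NOR 0 = 1
s8 = in4 NAND s7 = 1 NAND 1 = 0
So s8 = 0.

in1=1, in2=0, in3=1, in4=1, in5=1, in6=1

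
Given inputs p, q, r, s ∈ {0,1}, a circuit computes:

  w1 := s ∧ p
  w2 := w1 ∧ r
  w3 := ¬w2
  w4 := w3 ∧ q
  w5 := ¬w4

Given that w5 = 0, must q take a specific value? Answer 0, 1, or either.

1

w5 = ¬w4 must be 0, so w4 = 1.
w4 = w3 ∧ q must be 1, so both w3 = 1 and q = 1.
Every assignment with w5 = 0 has q = 1; there are 7 such assignment(s).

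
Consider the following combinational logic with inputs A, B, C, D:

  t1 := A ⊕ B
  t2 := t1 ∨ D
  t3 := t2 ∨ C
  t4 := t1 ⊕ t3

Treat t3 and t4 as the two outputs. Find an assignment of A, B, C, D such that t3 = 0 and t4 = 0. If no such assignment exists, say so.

Check with A=1, B=1, C=0, D=0:
t1 = A ⊕ B = 1 ⊕ 1 = 0
t2 = t1 ∨ D = 0 ∨ 0 = 0
t3 = t2 ∨ C = 0 ∨ 0 = 0
t4 = t1 ⊕ t3 = 0 ⊕ 0 = 0
So t3 = 0 and t4 = 0.

A=1, B=1, C=0, D=0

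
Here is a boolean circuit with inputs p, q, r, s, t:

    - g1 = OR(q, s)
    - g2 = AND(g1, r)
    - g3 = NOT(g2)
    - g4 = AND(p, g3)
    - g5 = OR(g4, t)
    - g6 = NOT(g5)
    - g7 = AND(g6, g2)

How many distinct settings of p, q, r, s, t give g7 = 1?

6

g7 = AND(g6, g2) must be 1, so both g6 = 1 and g2 = 1.
g6 = NOT(g5) must be 1, so g5 = 0.
Satisfying assignments:
  p=0, q=0, r=1, s=1, t=0
  p=0, q=1, r=1, s=0, t=0
  p=0, q=1, r=1, s=1, t=0
  p=1, q=0, r=1, s=1, t=0
  p=1, q=1, r=1, s=0, t=0
  p=1, q=1, r=1, s=1, t=0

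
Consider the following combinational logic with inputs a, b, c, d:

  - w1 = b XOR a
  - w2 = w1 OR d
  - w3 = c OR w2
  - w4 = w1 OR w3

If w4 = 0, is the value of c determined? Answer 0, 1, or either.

w4 = w1 OR w3 must be 0, so both w1 = 0 and w3 = 0.
Every assignment with w4 = 0 has c = 0; there are 2 such assignment(s).
  a=0, b=0, c=0, d=0
  a=1, b=1, c=0, d=0

0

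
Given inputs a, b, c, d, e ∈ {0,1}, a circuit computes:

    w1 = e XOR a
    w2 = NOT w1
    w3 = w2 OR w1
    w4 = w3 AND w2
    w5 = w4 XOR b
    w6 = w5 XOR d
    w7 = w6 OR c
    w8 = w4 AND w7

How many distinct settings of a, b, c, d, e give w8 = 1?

w8 = w4 AND w7 must be 1, so both w4 = 1 and w7 = 1.
Enumerating the 32 input combinations, 12 give w8 = 1 and 20 give w8 = 0.

12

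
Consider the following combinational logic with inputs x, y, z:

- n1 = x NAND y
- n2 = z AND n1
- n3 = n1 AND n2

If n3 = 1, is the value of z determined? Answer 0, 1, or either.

n3 = n1 AND n2 must be 1, so both n1 = 1 and n2 = 1.
Every assignment with n3 = 1 has z = 1; there are 3 such assignment(s).
  x=0, y=0, z=1
  x=0, y=1, z=1
  x=1, y=0, z=1

1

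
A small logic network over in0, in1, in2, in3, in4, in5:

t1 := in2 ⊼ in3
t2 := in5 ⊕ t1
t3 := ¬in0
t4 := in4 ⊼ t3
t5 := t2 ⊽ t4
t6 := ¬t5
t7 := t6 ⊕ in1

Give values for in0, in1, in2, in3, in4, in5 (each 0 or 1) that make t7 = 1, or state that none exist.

in0=1, in1=0, in2=1, in3=1, in4=1, in5=0

t7 = t6 ⊕ in1 must be 1, so t6 and in1 differ.
Check with in0=1, in1=0, in2=1, in3=1, in4=1, in5=0:
t1 = in2 ⊼ in3 = 1 ⊼ 1 = 0
t2 = in5 ⊕ t1 = 0 ⊕ 0 = 0
t3 = ¬in0 = ¬1 = 0
t4 = in4 ⊼ t3 = 1 ⊼ 0 = 1
t5 = t2 ⊽ t4 = 0 ⊽ 1 = 0
t6 = ¬t5 = ¬0 = 1
t7 = t6 ⊕ in1 = 1 ⊕ 0 = 1
So t7 = 1 as required.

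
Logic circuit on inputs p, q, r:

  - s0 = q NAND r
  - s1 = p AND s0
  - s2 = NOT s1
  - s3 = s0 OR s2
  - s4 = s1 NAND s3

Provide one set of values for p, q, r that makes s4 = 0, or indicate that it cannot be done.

s4 = s1 NAND s3 must be 0, so both s1 = 1 and s3 = 1.
Check with p=1, q=0, r=0:
s0 = q NAND r = 0 NAND 0 = 1
s1 = p AND s0 = 1 AND 1 = 1
s2 = NOT s1 = NOT 1 = 0
s3 = s0 OR s2 = 1 OR 0 = 1
s4 = s1 NAND s3 = 1 NAND 1 = 0
So s4 = 0 as required.

p=1, q=0, r=0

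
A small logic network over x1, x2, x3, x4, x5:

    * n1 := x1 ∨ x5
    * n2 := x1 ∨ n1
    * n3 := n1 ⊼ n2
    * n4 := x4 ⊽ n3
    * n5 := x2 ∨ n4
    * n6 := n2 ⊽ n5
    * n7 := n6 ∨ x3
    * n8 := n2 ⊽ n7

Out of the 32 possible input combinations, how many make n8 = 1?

n8 = n2 ⊽ n7 must be 1, so both n2 = 0 and n7 = 0.
Enumerating the 32 input combinations, 2 give n8 = 1 and 30 give n8 = 0.

2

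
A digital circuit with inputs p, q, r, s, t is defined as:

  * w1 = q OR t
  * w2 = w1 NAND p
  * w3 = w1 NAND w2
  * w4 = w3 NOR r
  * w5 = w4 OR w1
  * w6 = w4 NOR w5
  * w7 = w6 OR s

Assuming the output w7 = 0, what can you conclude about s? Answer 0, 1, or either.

w7 = w6 OR s must be 0, so both w6 = 0 and s = 0.
w6 = w4 NOR w5 must be 0, so at least one of w4, w5 is 1.
Every assignment with w7 = 0 has s = 0; there are 12 such assignment(s).

0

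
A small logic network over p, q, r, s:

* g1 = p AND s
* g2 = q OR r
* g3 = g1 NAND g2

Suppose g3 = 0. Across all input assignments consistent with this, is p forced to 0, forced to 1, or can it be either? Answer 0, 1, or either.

1

g3 = g1 NAND g2 must be 0, so both g1 = 1 and g2 = 1.
Every assignment with g3 = 0 has p = 1; there are 3 such assignment(s).
  p=1, q=0, r=1, s=1
  p=1, q=1, r=0, s=1
  p=1, q=1, r=1, s=1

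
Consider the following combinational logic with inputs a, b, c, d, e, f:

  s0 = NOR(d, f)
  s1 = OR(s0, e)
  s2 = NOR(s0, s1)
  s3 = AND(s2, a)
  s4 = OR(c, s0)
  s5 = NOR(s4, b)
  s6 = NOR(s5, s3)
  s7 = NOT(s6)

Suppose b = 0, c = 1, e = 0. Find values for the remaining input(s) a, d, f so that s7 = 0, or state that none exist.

a=0, d=0, f=1

s7 = NOT(s6) must be 0, so s6 = 1.
Check with b = 0, c = 1, e = 0 and a=0, d=0, f=1:
s0 = NOR(d, f) = NOR(0, 1) = 0
s1 = OR(s0, e) = OR(0, 0) = 0
s2 = NOR(s0, s1) = NOR(0, 0) = 1
s3 = AND(s2, a) = AND(1, 0) = 0
s4 = OR(c, s0) = OR(1, 0) = 1
s5 = NOR(s4, b) = NOR(1, 0) = 0
s6 = NOR(s5, s3) = NOR(0, 0) = 1
s7 = NOT(s6) = NOT 1 = 0
So s7 = 0.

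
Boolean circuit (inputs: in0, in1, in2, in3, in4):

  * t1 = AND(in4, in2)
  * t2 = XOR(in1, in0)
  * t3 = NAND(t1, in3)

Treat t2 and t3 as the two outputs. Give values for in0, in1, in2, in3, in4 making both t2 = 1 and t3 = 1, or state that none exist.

Check with in0=0, in1=1, in2=0, in3=1, in4=0:
t1 = AND(in4, in2) = AND(0, 0) = 0
t2 = XOR(in1, in0) = XOR(1, 0) = 1
t3 = NAND(t1, in3) = NAND(0, 1) = 1
So t2 = 1 and t3 = 1.

in0=0, in1=1, in2=0, in3=1, in4=0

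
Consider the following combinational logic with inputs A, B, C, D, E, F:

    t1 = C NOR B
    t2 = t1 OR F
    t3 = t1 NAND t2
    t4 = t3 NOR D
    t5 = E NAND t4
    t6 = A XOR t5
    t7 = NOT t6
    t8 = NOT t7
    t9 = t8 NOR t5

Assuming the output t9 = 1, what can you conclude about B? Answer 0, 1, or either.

0

t9 = t8 NOR t5 must be 1, so both t8 = 0 and t5 = 0.
t8 = NOT t7 must be 0, so t7 = 1.
t5 = E NAND t4 must be 0, so both E = 1 and t4 = 1.
Every assignment with t9 = 1 has B = 0; there are 2 such assignment(s).
  A=0, B=0, C=0, D=0, E=1, F=0
  A=0, B=0, C=0, D=0, E=1, F=1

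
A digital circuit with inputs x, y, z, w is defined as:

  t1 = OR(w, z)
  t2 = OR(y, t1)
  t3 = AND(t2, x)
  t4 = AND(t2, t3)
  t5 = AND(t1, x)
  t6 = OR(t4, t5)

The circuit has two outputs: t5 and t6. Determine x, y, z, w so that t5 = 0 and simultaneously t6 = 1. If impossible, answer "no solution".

x=1, y=1, z=0, w=0

Check with x=1, y=1, z=0, w=0:
t1 = OR(w, z) = OR(0, 0) = 0
t2 = OR(y, t1) = OR(1, 0) = 1
t3 = AND(t2, x) = AND(1, 1) = 1
t4 = AND(t2, t3) = AND(1, 1) = 1
t5 = AND(t1, x) = AND(0, 1) = 0
t6 = OR(t4, t5) = OR(1, 0) = 1
So t5 = 0 and t6 = 1.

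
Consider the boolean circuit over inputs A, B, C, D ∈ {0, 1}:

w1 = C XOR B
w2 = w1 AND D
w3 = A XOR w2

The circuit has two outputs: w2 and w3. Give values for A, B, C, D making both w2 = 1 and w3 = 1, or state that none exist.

A=0 B=1 C=0 D=1

Check with A=0 B=1 C=0 D=1:
w1 = C XOR B = 0 XOR 1 = 1
w2 = w1 AND D = 1 AND 1 = 1
w3 = A XOR w2 = 0 XOR 1 = 1
So w2 = 1 and w3 = 1.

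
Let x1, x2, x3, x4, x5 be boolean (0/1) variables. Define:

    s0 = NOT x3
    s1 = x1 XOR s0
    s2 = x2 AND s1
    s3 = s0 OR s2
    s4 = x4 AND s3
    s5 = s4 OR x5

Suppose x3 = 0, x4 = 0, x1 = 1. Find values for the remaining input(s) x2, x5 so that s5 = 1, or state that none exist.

x2=1 x5=1

s5 = s4 OR x5 must be 1, so at least one of s4, x5 is 1.
Check with x3 = 0, x4 = 0, x1 = 1 and x2=1, x5=1:
s0 = NOT x3 = NOT 0 = 1
s1 = x1 XOR s0 = 1 XOR 1 = 0
s2 = x2 AND s1 = 1 AND 0 = 0
s3 = s0 OR s2 = 1 OR 0 = 1
s4 = x4 AND s3 = 0 AND 1 = 0
s5 = s4 OR x5 = 0 OR 1 = 1
So s5 = 1.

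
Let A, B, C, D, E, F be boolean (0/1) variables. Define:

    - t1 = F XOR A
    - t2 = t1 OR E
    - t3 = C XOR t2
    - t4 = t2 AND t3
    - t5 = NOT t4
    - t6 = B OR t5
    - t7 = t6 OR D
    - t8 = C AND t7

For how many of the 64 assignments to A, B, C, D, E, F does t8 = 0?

t8 = C AND t7 must be 0, so at least one of C, t7 is 0.
Enumerating the 64 input combinations, 32 give t8 = 0 and 32 give t8 = 1.

32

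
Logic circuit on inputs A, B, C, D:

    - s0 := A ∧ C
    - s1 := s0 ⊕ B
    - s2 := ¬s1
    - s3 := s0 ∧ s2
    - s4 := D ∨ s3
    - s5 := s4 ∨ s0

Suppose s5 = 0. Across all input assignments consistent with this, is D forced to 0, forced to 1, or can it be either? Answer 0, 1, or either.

0

s5 = s4 ∨ s0 must be 0, so both s4 = 0 and s0 = 0.
Every assignment with s5 = 0 has D = 0; there are 6 such assignment(s).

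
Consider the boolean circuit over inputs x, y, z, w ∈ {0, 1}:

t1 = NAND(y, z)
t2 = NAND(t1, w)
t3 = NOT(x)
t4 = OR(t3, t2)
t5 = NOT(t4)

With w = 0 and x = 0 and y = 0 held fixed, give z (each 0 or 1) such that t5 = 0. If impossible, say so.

Check with w = 0 and x = 0 and y = 0 and z=1:
t1 = NAND(y, z) = NAND(0, 1) = 1
t2 = NAND(t1, w) = NAND(1, 0) = 1
t3 = NOT(x) = NOT 0 = 1
t4 = OR(t3, t2) = OR(1, 1) = 1
t5 = NOT(t4) = NOT 1 = 0
So t5 = 0.

z=1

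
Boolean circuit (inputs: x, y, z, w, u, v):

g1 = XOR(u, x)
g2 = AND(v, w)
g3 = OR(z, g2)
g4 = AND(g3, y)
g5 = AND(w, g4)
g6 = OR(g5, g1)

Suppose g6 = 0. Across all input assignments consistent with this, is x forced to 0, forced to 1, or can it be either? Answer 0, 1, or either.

either

Both values of x occur among assignments with g6 = 0:
  x=0: x=0, y=0, z=0, w=0, u=0, v=0
  x=1: x=1, y=0, z=0, w=0, u=1, v=0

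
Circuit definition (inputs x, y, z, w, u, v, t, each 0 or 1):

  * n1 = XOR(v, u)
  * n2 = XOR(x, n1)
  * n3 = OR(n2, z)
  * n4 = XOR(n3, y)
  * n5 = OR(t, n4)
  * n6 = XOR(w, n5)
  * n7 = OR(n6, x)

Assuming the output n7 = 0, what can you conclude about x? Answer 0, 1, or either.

n7 = OR(n6, x) must be 0, so both n6 = 0 and x = 0.
Every assignment with n7 = 0 has x = 0; there are 32 such assignment(s).

0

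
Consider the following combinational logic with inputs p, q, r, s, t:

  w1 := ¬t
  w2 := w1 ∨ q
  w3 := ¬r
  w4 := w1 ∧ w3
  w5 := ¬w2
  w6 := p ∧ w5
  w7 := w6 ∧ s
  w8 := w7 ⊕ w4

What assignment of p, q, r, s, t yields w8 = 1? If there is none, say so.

Check with p=0 q=1 r=0 s=0 t=0:
w1 = ¬t = ¬0 = 1
w2 = w1 ∨ q = 1 ∨ 1 = 1
w3 = ¬r = ¬0 = 1
w4 = w1 ∧ w3 = 1 ∧ 1 = 1
w5 = ¬w2 = ¬1 = 0
w6 = p ∧ w5 = 0 ∧ 0 = 0
w7 = w6 ∧ s = 0 ∧ 0 = 0
w8 = w7 ⊕ w4 = 0 ⊕ 1 = 1
So w8 = 1 as required.

p=0 q=1 r=0 s=0 t=0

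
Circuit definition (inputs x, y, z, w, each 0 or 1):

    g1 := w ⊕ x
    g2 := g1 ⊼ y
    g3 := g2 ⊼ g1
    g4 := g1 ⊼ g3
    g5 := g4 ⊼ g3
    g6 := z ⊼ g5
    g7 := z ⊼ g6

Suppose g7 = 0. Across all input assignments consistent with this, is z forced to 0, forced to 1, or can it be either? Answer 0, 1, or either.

g7 = z ⊼ g6 must be 0, so both z = 1 and g6 = 1.
g6 = z ⊼ g5 must be 1, so at least one of z, g5 is 0.
Every assignment with g7 = 0 has z = 1; there are 4 such assignment(s).
  x=0, y=0, z=1, w=0
  x=0, y=1, z=1, w=0
  x=1, y=0, z=1, w=1
  x=1, y=1, z=1, w=1

1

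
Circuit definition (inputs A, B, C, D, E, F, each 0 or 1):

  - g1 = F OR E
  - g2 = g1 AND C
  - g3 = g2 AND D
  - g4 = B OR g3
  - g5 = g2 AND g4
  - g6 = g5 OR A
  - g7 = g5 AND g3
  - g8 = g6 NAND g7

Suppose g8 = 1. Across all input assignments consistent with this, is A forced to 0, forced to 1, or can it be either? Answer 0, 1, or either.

either

Both values of A occur among assignments with g8 = 1:
  A=0: A=0, B=0, C=0, D=0, E=0, F=0
  A=1: A=1, B=0, C=0, D=0, E=0, F=0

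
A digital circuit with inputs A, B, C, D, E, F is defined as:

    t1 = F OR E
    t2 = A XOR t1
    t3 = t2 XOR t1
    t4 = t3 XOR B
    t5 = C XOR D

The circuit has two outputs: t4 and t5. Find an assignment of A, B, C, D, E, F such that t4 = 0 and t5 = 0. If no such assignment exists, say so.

Check with A=0, B=0, C=0, D=0, E=0, F=1:
t1 = F OR E = 1 OR 0 = 1
t2 = A XOR t1 = 0 XOR 1 = 1
t3 = t2 XOR t1 = 1 XOR 1 = 0
t4 = t3 XOR B = 0 XOR 0 = 0
t5 = C XOR D = 0 XOR 0 = 0
So t4 = 0 and t5 = 0.

A=0, B=0, C=0, D=0, E=0, F=1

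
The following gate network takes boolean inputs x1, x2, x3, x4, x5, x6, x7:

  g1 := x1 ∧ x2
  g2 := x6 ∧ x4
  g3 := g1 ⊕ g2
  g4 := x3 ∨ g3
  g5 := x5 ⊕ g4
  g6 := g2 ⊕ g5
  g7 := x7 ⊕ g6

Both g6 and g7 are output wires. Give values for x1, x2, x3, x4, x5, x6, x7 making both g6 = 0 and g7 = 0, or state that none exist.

x1=1, x2=0, x3=0, x4=1, x5=0, x6=0, x7=0

Check with x1=1, x2=0, x3=0, x4=1, x5=0, x6=0, x7=0:
g1 = x1 ∧ x2 = 1 ∧ 0 = 0
g2 = x6 ∧ x4 = 0 ∧ 1 = 0
g3 = g1 ⊕ g2 = 0 ⊕ 0 = 0
g4 = x3 ∨ g3 = 0 ∨ 0 = 0
g5 = x5 ⊕ g4 = 0 ⊕ 0 = 0
g6 = g2 ⊕ g5 = 0 ⊕ 0 = 0
g7 = x7 ⊕ g6 = 0 ⊕ 0 = 0
So g6 = 0 and g7 = 0.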